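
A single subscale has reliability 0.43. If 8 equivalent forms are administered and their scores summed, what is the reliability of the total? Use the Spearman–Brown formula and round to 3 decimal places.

ρ_k = kρ / (1 + (k−1)ρ) = 8·0.43 / (1 + 7·0.43) = 3.440 / 4.010 = 0.858.

0.858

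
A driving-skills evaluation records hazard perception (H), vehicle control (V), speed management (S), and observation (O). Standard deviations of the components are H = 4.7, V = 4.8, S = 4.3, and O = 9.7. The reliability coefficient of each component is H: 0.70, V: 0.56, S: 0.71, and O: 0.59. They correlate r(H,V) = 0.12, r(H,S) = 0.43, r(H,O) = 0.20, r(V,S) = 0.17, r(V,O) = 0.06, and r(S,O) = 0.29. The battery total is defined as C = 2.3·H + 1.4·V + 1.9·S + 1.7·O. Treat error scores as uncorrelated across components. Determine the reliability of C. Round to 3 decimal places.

0.760

Var(C) = 2.3²·4.7² + 1.4²·4.8² + 1.9²·4.3² + 1.7²·9.7² + 2·[3.22·4.7·4.8·0.12 + 4.37·4.7·4.3·0.43 + 3.91·4.7·9.7·0.20 + 2.66·4.8·4.3·0.17 + 2.38·4.8·9.7·0.06 + 3.23·4.3·9.7·0.29] = 500.683 + 274.794 = 775.478.
With uncorrelated errors the cross-covariances are all true-score covariance, so they carry over unchanged; only the diagonal terms shrink to ρᵢσᵢ².
True-score variance = [2.3²·4.7²·0.70 + 1.4²·4.8²·0.56 + 1.9²·4.3²·0.71 + 1.7²·9.7²·0.59] + 274.794 = 314.913 + 274.794 = 589.707.
Reliability = 589.707 / 775.478 = 0.760.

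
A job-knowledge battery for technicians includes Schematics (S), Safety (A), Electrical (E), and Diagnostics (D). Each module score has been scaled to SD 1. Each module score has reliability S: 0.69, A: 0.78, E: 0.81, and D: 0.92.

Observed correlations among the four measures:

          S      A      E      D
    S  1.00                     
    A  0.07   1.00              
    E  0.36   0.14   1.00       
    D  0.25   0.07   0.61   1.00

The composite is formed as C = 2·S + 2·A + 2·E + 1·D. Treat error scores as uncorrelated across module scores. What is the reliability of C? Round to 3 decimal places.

0.861

Var(C) = 2² + 2² + 2² + 1 + 2·[4·0.07 + 4·0.36 + 2·0.25 + 4·0.14 + 2·0.07 + 2·0.61] = 13 + 8.28 = 21.28.
With uncorrelated errors the cross-covariances are all true-score covariance, so they carry over unchanged; only the diagonal terms shrink to ρᵢσᵢ².
True-score variance = [2²·0.69 + 2²·0.78 + 2²·0.81 + 0.92] + 8.28 = 10.04 + 8.28 = 18.32.
Reliability = 18.32 / 21.28 = 0.861.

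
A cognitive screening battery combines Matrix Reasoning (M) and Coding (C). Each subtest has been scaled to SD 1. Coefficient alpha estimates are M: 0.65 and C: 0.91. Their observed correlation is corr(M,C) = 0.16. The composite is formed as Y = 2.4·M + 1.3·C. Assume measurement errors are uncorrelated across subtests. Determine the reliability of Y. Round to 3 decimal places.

0.743

Var(Y) = 2.4² + 1.3² + 2·[3.12·0.16] = 7.45 + 0.9984 = 8.4484.
Under uncorrelated errors the observed covariances equal the true-score covariances, so only the own-variance terms attenuate.
True-score variance = [2.4²·0.65 + 1.3²·0.91] + 0.9984 = 5.2819 + 0.9984 = 6.2803.
Reliability = 6.2803 / 8.4484 = 0.743.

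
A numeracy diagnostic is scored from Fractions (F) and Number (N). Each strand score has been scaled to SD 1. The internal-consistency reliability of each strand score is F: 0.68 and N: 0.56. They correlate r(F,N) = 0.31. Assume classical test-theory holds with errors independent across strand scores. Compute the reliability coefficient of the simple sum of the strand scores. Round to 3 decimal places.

Var(F+N) = 2 + 2·[0.31] = 2 + 0.62 = 2.62.
Because errors are independent across components, Cov(Tᵢ,Tⱼ) = Cov(Xᵢ,Xⱼ); the off-diagonal part of the true-score variance is the same as above.
True-score variance = [0.68 + 0.56] + 0.62 = 1.24 + 0.62 = 1.86.
Reliability = 1.86 / 2.62 = 0.710.

0.710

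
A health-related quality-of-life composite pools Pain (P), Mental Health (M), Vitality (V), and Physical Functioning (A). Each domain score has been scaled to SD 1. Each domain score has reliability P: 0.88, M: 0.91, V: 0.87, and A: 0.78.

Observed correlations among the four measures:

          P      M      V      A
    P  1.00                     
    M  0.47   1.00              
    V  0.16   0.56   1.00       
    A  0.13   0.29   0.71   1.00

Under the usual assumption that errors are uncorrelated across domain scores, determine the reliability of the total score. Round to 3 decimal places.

Var(P+M+V+A) = 4 + 2·[0.47 + 0.16 + 0.13 + 0.56 + 0.29 + 0.71] = 4 + 4.64 = 8.64.
Because errors are independent across components, Cov(Tᵢ,Tⱼ) = Cov(Xᵢ,Xⱼ); the off-diagonal part of the true-score variance is the same as above.
True-score variance = [0.88 + 0.91 + 0.87 + 0.78] + 4.64 = 3.44 + 4.64 = 8.08.
Reliability = 8.08 / 8.64 = 0.935.

0.935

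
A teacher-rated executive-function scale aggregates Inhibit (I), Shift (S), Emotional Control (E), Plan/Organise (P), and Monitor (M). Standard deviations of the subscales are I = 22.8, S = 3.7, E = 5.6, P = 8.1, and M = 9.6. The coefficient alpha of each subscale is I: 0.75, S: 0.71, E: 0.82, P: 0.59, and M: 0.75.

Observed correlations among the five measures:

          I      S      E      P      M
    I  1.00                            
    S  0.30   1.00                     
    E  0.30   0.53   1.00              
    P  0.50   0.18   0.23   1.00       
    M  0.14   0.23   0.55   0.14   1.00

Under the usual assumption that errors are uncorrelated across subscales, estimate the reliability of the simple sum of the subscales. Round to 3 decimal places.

0.848

Var(I+S+E+P+M) = 22.8² + 3.7² + 5.6² + 8.1² + 9.6² + 2·[22.8·3.7·0.30 + 22.8·5.6·0.30 + 22.8·8.1·0.50 + 22.8·9.6·0.14 + 3.7·5.6·0.53 + 3.7·8.1·0.18 + 3.7·9.6·0.23 + 5.6·8.1·0.23 + 5.6·9.6·0.55 + 8.1·9.6·0.14] = 722.66 + 524.056 = 1246.72.
Under uncorrelated errors the observed covariances equal the true-score covariances, so only the own-variance terms attenuate.
True-score variance = [22.8²·0.75 + 3.7²·0.71 + 5.6²·0.82 + 8.1²·0.59 + 9.6²·0.75] + 524.056 = 533.145 + 524.056 = 1057.2.
Reliability = 1057.2 / 1246.72 = 0.848.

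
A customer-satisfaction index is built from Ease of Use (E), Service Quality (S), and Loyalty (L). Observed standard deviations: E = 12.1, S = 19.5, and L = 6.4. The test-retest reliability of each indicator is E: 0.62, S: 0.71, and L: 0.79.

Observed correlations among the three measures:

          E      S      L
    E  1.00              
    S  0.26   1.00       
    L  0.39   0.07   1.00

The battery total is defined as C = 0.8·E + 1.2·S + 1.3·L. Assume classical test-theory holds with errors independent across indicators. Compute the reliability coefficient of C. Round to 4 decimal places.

Var(C) = 0.8²·12.1² + 1.2²·19.5² + 1.3²·6.4² + 2·[0.96·12.1·19.5·0.26 + 1.04·12.1·6.4·0.39 + 1.56·19.5·6.4·0.07] = 710.485 + 207.862 = 918.347.
With uncorrelated errors the cross-covariances are all true-score covariance, so they carry over unchanged; only the diagonal terms shrink to ρᵢσᵢ².
True-score variance = [0.8²·12.1²·0.62 + 1.2²·19.5²·0.71 + 1.3²·6.4²·0.79] + 207.862 = 501.549 + 207.862 = 709.411.
Reliability = 709.411 / 918.347 = 0.7725.

0.7725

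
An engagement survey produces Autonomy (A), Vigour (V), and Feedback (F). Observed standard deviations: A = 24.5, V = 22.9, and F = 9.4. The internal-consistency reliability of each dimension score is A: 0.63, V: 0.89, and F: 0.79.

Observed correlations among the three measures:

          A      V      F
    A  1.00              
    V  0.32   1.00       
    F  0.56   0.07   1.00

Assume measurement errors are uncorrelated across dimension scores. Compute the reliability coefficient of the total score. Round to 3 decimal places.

Var(A+V+F) = 24.5² + 22.9² + 9.4² + 2·[24.5·22.9·0.32 + 24.5·9.4·0.56 + 22.9·9.4·0.07] = 1213.02 + 647.144 = 1860.16.
Under uncorrelated errors the observed covariances equal the true-score covariances, so only the own-variance terms attenuate.
True-score variance = [24.5²·0.63 + 22.9²·0.89 + 9.4²·0.79] + 647.144 = 914.687 + 647.144 = 1561.83.
Reliability = 1561.83 / 1860.16 = 0.840.

0.840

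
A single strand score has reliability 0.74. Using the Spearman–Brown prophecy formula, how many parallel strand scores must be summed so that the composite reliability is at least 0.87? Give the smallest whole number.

k ≥ ρ*(1−ρ₁)/(ρ₁(1−ρ*)) = 0.87·0.26 / (0.74·0.13) = 2.351.
Smallest integer k = 3.

3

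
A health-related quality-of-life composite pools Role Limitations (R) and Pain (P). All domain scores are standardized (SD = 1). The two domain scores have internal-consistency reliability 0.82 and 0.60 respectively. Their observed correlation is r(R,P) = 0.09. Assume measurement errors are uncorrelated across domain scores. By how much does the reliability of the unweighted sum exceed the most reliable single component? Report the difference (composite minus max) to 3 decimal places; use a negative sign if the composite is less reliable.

Var(sum) = 2 + 0.18 = 2.18; true-score variance = 1.42 + 0.18 = 1.6; composite reliability = 0.7339.
Max component reliability = 0.8200.
Difference = 0.7339 − 0.8200 = -0.086.

-0.086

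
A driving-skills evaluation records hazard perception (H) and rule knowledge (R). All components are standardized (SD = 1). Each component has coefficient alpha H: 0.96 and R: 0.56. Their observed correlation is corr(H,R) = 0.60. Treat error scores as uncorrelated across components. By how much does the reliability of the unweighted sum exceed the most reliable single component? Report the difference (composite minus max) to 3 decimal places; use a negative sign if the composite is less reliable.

Var(sum) = 2 + 1.2 = 3.2; true-score variance = 1.52 + 1.2 = 2.72; composite reliability = 0.8500.
Max component reliability = 0.9600.
Difference = 0.8500 − 0.9600 = -0.110.

-0.110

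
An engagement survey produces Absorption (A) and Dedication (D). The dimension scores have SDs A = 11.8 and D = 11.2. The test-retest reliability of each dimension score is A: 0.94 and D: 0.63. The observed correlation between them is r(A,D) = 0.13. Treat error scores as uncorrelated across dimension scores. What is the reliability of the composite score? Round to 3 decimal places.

Var(A+D) = 11.8² + 11.2² + 2·[11.8·11.2·0.13] = 264.68 + 34.3616 = 299.042.
With uncorrelated errors the cross-covariances are all true-score covariance, so they carry over unchanged; only the diagonal terms shrink to ρᵢσᵢ².
True-score variance = [11.8²·0.94 + 11.2²·0.63] + 34.3616 = 209.913 + 34.3616 = 244.274.
Reliability = 244.274 / 299.042 = 0.817.

0.817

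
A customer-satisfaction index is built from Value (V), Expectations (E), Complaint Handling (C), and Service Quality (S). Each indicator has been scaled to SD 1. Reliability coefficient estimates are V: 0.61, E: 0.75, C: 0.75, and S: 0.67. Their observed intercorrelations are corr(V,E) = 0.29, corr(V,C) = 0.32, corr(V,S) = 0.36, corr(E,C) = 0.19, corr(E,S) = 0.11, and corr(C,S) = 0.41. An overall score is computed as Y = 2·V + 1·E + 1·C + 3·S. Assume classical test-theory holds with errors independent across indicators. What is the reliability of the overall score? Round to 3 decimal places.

Var(Y) = 2² + 1 + 1 + 3² + 2·[2·0.29 + 2·0.32 + 6·0.36 + 0.19 + 3·0.11 + 3·0.41] = 15 + 10.26 = 25.26.
Under uncorrelated errors the observed covariances equal the true-score covariances, so only the own-variance terms attenuate.
True-score variance = [2²·0.61 + 0.75 + 0.75 + 3²·0.67] + 10.26 = 9.97 + 10.26 = 20.23.
Reliability = 20.23 / 25.26 = 0.801.

0.801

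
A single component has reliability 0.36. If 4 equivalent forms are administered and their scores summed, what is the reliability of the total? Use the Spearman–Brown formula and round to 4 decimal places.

0.6923

ρ_k = kρ / (1 + (k−1)ρ) = 4·0.36 / (1 + 3·0.36) = 1.440 / 2.080 = 0.6923.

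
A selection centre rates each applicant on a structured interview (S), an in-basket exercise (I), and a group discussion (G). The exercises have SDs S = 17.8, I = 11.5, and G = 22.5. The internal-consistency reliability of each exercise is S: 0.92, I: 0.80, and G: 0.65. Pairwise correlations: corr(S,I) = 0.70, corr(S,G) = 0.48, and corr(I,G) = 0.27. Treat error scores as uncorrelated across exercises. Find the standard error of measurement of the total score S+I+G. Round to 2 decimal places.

Var(total) = 955.34 + 810.785 = 1766.12.
True-score variance = 726.355 + 810.785 = 1537.14, so reliability = 0.8703.
Error variance = 1766.12 − 1537.14 = 228.985; SEM = √228.985 = 15.13.

15.13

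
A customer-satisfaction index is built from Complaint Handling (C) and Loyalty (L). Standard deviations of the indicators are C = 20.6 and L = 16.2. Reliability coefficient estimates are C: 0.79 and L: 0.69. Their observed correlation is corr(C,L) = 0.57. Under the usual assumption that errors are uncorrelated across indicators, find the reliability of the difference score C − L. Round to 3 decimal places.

0.444

Var(C−L) = 20.6² + 16.2² − 2·20.6·16.2·0.57 = 686.8 − 380.441 = 306.359.
Under uncorrelated errors the observed covariances equal the true-score covariances, so only the own-variance terms attenuate.
True-score variance = [20.6²·0.79 + 16.2²·0.69] − 380.441 = 516.328 − 380.441 = 135.887.
Reliability = 135.887 / 306.359 = 0.444.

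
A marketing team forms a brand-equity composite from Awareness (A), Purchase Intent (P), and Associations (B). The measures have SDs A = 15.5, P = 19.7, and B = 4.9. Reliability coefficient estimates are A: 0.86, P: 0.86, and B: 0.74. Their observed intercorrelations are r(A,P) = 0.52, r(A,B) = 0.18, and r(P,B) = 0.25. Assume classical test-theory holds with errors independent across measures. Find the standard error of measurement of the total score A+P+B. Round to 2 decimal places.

9.71

Var(total) = 652.35 + 393.171 = 1045.52.
True-score variance = 558.14 + 393.171 = 951.311, so reliability = 0.9099.
Error variance = 1045.52 − 951.311 = 94.2102; SEM = √94.2102 = 9.71.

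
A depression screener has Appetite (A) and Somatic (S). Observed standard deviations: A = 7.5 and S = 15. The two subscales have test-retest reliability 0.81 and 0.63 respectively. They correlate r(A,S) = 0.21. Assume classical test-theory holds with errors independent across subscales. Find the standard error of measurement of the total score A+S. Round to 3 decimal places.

9.692

Var(total) = 281.25 + 47.25 = 328.5.
True-score variance = 187.312 + 47.25 = 234.562, so reliability = 0.7140.
Error variance = 328.5 − 234.562 = 93.9375; SEM = √93.9375 = 9.692.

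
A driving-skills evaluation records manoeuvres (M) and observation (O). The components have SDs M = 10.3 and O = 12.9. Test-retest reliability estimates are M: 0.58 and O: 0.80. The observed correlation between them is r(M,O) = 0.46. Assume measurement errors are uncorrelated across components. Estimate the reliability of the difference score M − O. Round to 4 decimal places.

0.4820

Var(M−O) = 10.3² + 12.9² − 2·10.3·12.9·0.46 = 272.5 − 122.24 = 150.26.
With uncorrelated errors the cross-covariances are all true-score covariance, so they carry over unchanged; only the diagonal terms shrink to ρᵢσᵢ².
True-score variance = [10.3²·0.58 + 12.9²·0.80] − 122.24 = 194.66 − 122.24 = 72.4198.
Reliability = 72.4198 / 150.26 = 0.4820.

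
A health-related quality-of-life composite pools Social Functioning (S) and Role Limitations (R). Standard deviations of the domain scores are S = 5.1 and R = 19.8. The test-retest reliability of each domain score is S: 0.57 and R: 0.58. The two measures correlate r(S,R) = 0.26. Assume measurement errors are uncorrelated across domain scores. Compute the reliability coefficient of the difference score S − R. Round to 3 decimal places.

0.519

Var(S−R) = 5.1² + 19.8² − 2·5.1·19.8·0.26 = 418.05 − 52.5096 = 365.54.
Under uncorrelated errors the observed covariances equal the true-score covariances, so only the own-variance terms attenuate.
True-score variance = [5.1²·0.57 + 19.8²·0.58] − 52.5096 = 242.209 − 52.5096 = 189.699.
Reliability = 189.699 / 365.54 = 0.519.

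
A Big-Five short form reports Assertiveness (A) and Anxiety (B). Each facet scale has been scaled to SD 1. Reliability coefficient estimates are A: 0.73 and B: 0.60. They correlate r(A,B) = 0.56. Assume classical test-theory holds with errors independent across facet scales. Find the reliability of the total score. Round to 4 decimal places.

Var(A+B) = 2 + 2·[0.56] = 2 + 1.12 = 3.12.
With uncorrelated errors the cross-covariances are all true-score covariance, so they carry over unchanged; only the diagonal terms shrink to ρᵢσᵢ².
True-score variance = [0.73 + 0.60] + 1.12 = 1.33 + 1.12 = 2.45.
Reliability = 2.45 / 3.12 = 0.7853.

0.7853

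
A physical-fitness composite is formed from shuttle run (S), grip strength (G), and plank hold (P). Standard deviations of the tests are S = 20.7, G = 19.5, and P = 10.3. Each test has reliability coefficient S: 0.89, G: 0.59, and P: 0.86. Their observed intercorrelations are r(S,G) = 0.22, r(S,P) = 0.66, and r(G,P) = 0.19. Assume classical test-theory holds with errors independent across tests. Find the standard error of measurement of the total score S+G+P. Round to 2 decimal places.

Var(total) = 914.83 + 535.366 = 1450.2.
True-score variance = 696.941 + 535.366 = 1232.31, so reliability = 0.8498.
Error variance = 1450.2 − 1232.31 = 217.889; SEM = √217.889 = 14.76.

14.76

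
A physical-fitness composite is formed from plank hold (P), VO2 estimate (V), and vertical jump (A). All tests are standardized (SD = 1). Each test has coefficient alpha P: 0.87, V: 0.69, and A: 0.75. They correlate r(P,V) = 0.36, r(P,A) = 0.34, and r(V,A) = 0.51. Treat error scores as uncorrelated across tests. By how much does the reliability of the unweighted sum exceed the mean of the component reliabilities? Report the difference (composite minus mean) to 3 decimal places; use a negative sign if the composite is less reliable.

0.103

Var(sum) = 3 + 2.42 = 5.42; true-score variance = 2.31 + 2.42 = 4.73; composite reliability = 0.8727.
Mean component reliability = 0.7700.
Difference = 0.8727 − 0.7700 = 0.103.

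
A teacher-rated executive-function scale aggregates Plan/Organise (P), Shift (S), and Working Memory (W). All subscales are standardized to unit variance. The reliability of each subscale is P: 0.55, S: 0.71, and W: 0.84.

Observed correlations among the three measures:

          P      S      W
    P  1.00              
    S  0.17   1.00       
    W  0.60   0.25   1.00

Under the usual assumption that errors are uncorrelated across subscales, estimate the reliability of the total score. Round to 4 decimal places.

0.8214

Var(P+S+W) = 3 + 2·[0.17 + 0.60 + 0.25] = 3 + 2.04 = 5.04.
Under uncorrelated errors the observed covariances equal the true-score covariances, so only the own-variance terms attenuate.
True-score variance = [0.55 + 0.71 + 0.84] + 2.04 = 2.1 + 2.04 = 4.14.
Reliability = 4.14 / 5.04 = 0.8214.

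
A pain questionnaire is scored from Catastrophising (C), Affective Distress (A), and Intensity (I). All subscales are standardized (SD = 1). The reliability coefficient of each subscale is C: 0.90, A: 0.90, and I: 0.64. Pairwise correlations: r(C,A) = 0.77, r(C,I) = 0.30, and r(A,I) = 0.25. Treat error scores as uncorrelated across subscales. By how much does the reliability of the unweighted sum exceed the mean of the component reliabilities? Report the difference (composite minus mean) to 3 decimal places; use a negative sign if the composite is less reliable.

0.087

Var(sum) = 3 + 2.64 = 5.64; true-score variance = 2.44 + 2.64 = 5.08; composite reliability = 0.9007.
Mean component reliability = 0.8133.
Difference = 0.9007 − 0.8133 = 0.087.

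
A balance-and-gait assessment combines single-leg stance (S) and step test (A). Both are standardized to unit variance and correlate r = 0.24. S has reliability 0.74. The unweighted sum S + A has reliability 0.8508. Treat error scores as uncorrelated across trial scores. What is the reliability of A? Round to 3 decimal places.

0.890

Var(S+A) = 2 + 2·0.24 = 2.480.
True-score variance = ρ_S + ρ_A + 2·0.24, so 0.8508 = (0.74 + ρ_A + 0.48) / 2.480.
ρ_A = 0.8508·2.480 − 0.74 − 0.48 = 0.890.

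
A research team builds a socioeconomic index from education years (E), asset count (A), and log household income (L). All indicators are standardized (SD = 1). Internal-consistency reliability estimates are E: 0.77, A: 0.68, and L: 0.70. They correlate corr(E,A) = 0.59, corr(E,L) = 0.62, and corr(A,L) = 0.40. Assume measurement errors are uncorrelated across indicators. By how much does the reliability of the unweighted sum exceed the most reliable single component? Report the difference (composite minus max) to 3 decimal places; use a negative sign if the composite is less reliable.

Var(sum) = 3 + 3.22 = 6.22; true-score variance = 2.15 + 3.22 = 5.37; composite reliability = 0.8633.
Max component reliability = 0.7700.
Difference = 0.8633 − 0.7700 = 0.093.

0.093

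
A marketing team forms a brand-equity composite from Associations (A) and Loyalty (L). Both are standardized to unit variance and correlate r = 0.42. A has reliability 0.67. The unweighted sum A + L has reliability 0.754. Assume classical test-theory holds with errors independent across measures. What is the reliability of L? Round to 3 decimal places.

Var(A+L) = 2 + 2·0.42 = 2.840.
True-score variance = ρ_A + ρ_L + 2·0.42, so 0.754 = (0.67 + ρ_L + 0.84) / 2.840.
ρ_L = 0.754·2.840 − 0.67 − 0.84 = 0.631.

0.631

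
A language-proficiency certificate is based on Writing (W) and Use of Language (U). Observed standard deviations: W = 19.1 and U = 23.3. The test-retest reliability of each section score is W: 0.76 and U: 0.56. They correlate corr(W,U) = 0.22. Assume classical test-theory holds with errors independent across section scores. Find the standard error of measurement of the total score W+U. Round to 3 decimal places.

Var(total) = 907.7 + 195.813 = 1103.51.
True-score variance = 581.274 + 195.813 = 777.087, so reliability = 0.7042.
Error variance = 1103.51 − 777.087 = 326.426; SEM = √326.426 = 18.067.

18.067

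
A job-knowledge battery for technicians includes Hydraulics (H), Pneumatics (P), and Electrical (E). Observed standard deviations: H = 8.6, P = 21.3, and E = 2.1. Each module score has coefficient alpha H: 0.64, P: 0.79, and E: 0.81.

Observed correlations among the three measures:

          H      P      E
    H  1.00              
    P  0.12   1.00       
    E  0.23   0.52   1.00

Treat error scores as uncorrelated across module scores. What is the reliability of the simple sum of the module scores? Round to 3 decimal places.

Var(H+P+E) = 8.6² + 21.3² + 2.1² + 2·[8.6·21.3·0.12 + 8.6·2.1·0.23 + 21.3·2.1·0.52] = 532.06 + 98.79 = 630.85.
Under uncorrelated errors the observed covariances equal the true-score covariances, so only the own-variance terms attenuate.
True-score variance = [8.6²·0.64 + 21.3²·0.79 + 2.1²·0.81] + 98.79 = 409.322 + 98.79 = 508.112.
Reliability = 508.112 / 630.85 = 0.805.

0.805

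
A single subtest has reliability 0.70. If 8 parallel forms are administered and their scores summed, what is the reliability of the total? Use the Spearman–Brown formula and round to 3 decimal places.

ρ_k = kρ / (1 + (k−1)ρ) = 8·0.70 / (1 + 7·0.70) = 5.600 / 5.900 = 0.949.

0.949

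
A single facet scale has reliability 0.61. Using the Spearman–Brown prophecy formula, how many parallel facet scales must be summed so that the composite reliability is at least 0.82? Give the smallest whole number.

3

k ≥ ρ*(1−ρ₁)/(ρ₁(1−ρ*)) = 0.82·0.39 / (0.61·0.18) = 2.913.
Smallest integer k = 3.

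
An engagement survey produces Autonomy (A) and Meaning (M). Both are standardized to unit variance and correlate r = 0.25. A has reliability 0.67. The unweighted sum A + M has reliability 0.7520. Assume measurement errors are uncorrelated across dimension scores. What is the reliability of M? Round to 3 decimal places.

0.710

Var(A+M) = 2 + 2·0.25 = 2.500.
True-score variance = ρ_A + ρ_M + 2·0.25, so 0.7520 = (0.67 + ρ_M + 0.50) / 2.500.
ρ_M = 0.7520·2.500 − 0.67 − 0.50 = 0.710.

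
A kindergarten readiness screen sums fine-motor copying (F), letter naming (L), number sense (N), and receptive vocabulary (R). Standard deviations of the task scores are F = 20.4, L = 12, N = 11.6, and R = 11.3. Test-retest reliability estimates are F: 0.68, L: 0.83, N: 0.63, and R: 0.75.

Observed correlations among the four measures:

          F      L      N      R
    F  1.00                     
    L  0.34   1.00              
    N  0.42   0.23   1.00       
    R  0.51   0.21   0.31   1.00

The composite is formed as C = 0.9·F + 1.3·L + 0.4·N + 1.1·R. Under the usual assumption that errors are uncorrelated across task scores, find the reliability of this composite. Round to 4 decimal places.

Var(C) = 0.9²·20.4² + 1.3²·12² + 0.4²·11.6² + 1.1²·11.3² + 2·[1.17·20.4·12·0.34 + 0.36·20.4·11.6·0.42 + 0.99·20.4·11.3·0.51 + 0.52·12·11.6·0.23 + 1.43·12·11.3·0.21 + 0.44·11.6·11.3·0.31] = 756.484 + 649.599 = 1406.08.
Because errors are independent across components, Cov(Tᵢ,Tⱼ) = Cov(Xᵢ,Xⱼ); the off-diagonal part of the true-score variance is the same as above.
True-score variance = [0.9²·20.4²·0.68 + 1.3²·12²·0.83 + 0.4²·11.6²·0.63 + 1.1²·11.3²·0.75] + 649.599 = 560.652 + 649.599 = 1210.25.
Reliability = 1210.25 / 1406.08 = 0.8607.

0.8607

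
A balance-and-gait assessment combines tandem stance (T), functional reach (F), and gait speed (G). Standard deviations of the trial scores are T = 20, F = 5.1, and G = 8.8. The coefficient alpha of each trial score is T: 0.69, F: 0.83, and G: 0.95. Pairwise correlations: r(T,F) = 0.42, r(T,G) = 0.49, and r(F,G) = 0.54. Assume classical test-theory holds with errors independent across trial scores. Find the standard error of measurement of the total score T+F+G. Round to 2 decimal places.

11.50

Var(total) = 503.45 + 306.63 = 810.08.
True-score variance = 371.156 + 306.63 = 677.787, so reliability = 0.8367.
Error variance = 810.08 − 677.787 = 132.294; SEM = √132.294 = 11.50.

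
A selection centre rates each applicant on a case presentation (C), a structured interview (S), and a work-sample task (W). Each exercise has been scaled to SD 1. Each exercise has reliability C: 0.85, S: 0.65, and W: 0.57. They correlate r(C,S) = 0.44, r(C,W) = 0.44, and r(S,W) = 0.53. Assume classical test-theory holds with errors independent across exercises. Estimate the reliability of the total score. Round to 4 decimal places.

Var(C+S+W) = 3 + 2·[0.44 + 0.44 + 0.53] = 3 + 2.82 = 5.82.
Under uncorrelated errors the observed covariances equal the true-score covariances, so only the own-variance terms attenuate.
True-score variance = [0.85 + 0.65 + 0.57] + 2.82 = 2.07 + 2.82 = 4.89.
Reliability = 4.89 / 5.82 = 0.8402.

0.8402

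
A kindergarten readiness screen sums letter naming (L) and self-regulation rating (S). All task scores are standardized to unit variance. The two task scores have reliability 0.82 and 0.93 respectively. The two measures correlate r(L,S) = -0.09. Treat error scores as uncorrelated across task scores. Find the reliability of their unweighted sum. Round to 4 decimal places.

Var(L+S) = 2 + 2·[(-0.09)] = 2 − 0.18 = 1.82.
Under uncorrelated errors the observed covariances equal the true-score covariances, so only the own-variance terms attenuate.
True-score variance = [0.82 + 0.93] − 0.18 = 1.75 − 0.18 = 1.57.
Reliability = 1.57 / 1.82 = 0.8626.

0.8626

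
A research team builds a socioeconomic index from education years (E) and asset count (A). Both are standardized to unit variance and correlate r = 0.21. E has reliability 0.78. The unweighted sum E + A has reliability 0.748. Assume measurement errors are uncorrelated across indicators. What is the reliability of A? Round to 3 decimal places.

0.610

Var(E+A) = 2 + 2·0.21 = 2.420.
True-score variance = ρ_E + ρ_A + 2·0.21, so 0.748 = (0.78 + ρ_A + 0.42) / 2.420.
ρ_A = 0.748·2.420 − 0.78 − 0.42 = 0.610.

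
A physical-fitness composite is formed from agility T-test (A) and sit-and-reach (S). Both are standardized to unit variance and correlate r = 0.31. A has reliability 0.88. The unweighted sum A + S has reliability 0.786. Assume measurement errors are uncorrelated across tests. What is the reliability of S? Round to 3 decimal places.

0.559

Var(A+S) = 2 + 2·0.31 = 2.620.
True-score variance = ρ_A + ρ_S + 2·0.31, so 0.786 = (0.88 + ρ_S + 0.62) / 2.620.
ρ_S = 0.786·2.620 − 0.88 − 0.62 = 0.559.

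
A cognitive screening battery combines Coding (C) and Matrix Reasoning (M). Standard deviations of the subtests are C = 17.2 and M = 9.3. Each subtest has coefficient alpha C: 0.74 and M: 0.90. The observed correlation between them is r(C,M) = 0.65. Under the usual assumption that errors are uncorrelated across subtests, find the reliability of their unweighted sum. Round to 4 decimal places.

0.8550

Var(C+M) = 17.2² + 9.3² + 2·[17.2·9.3·0.65] = 382.33 + 207.948 = 590.278.
Because errors are independent across components, Cov(Tᵢ,Tⱼ) = Cov(Xᵢ,Xⱼ); the off-diagonal part of the true-score variance is the same as above.
True-score variance = [17.2²·0.74 + 9.3²·0.90] + 207.948 = 296.763 + 207.948 = 504.711.
Reliability = 504.711 / 590.278 = 0.8550.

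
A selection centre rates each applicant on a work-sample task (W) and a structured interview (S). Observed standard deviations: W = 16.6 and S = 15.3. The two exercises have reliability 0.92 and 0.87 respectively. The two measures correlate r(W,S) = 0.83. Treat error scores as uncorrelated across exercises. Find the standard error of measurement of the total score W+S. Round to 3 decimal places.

Var(total) = 509.65 + 421.607 = 931.257.
True-score variance = 457.174 + 421.607 = 878.78, so reliability = 0.9436.
Error variance = 931.257 − 878.78 = 52.4765; SEM = √52.4765 = 7.244.

7.244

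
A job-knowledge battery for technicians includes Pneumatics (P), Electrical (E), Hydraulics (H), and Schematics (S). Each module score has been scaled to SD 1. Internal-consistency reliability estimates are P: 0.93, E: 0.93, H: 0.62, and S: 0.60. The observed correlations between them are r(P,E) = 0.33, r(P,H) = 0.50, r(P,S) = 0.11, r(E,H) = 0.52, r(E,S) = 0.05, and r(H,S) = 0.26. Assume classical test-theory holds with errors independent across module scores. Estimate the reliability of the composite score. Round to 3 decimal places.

Var(P+E+H+S) = 4 + 2·[0.33 + 0.50 + 0.11 + 0.52 + 0.05 + 0.26] = 4 + 3.54 = 7.54.
Because errors are independent across components, Cov(Tᵢ,Tⱼ) = Cov(Xᵢ,Xⱼ); the off-diagonal part of the true-score variance is the same as above.
True-score variance = [0.93 + 0.93 + 0.62 + 0.60] + 3.54 = 3.08 + 3.54 = 6.62.
Reliability = 6.62 / 7.54 = 0.878.

0.878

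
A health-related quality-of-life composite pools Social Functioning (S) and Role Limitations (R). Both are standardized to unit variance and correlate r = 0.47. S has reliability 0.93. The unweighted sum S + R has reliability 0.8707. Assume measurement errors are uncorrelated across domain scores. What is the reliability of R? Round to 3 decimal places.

0.690

Var(S+R) = 2 + 2·0.47 = 2.940.
True-score variance = ρ_S + ρ_R + 2·0.47, so 0.8707 = (0.93 + ρ_R + 0.94) / 2.940.
ρ_R = 0.8707·2.940 − 0.93 − 0.94 = 0.690.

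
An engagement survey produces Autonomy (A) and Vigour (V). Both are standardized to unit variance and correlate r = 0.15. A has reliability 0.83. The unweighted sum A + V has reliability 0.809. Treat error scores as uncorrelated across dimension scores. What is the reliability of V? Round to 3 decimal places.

Var(A+V) = 2 + 2·0.15 = 2.300.
True-score variance = ρ_A + ρ_V + 2·0.15, so 0.809 = (0.83 + ρ_V + 0.30) / 2.300.
ρ_V = 0.809·2.300 − 0.83 − 0.30 = 0.731.

0.731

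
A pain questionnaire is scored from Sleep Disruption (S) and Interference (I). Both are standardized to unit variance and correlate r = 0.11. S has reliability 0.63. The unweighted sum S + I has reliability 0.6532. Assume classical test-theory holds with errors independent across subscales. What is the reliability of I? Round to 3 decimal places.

0.600

Var(S+I) = 2 + 2·0.11 = 2.220.
True-score variance = ρ_S + ρ_I + 2·0.11, so 0.6532 = (0.63 + ρ_I + 0.22) / 2.220.
ρ_I = 0.6532·2.220 − 0.63 − 0.22 = 0.600.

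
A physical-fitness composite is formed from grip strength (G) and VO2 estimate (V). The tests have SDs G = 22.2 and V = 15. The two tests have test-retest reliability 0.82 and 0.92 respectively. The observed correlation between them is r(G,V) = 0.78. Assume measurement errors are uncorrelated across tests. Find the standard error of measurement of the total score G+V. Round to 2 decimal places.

Var(total) = 717.84 + 519.48 = 1237.32.
True-score variance = 611.129 + 519.48 = 1130.61, so reliability = 0.9138.
Error variance = 1237.32 − 1130.61 = 106.711; SEM = √106.711 = 10.33.

10.33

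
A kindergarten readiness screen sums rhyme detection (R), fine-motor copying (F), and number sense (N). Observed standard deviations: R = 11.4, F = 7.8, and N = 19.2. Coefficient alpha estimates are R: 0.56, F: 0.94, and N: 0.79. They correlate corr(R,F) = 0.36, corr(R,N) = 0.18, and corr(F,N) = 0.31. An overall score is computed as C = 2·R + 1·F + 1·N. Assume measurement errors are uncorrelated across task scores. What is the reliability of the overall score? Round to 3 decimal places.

0.767

Var(C) = 2²·11.4² + 7.8² + 19.2² + 2·[2·11.4·7.8·0.36 + 2·11.4·19.2·0.18 + 7.8·19.2·0.31] = 949.32 + 378.49 = 1327.81.
Under uncorrelated errors the observed covariances equal the true-score covariances, so only the own-variance terms attenuate.
True-score variance = [2²·11.4²·0.56 + 7.8²·0.94 + 19.2²·0.79] + 378.49 = 639.526 + 378.49 = 1018.02.
Reliability = 1018.02 / 1327.81 = 0.767.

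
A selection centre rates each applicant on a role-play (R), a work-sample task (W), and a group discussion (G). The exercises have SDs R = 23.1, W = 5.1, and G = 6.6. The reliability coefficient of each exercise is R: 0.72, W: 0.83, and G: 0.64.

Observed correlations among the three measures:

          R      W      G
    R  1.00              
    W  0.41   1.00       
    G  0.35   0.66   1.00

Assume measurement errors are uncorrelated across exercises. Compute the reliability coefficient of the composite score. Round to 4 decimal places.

Var(R+W+G) = 23.1² + 5.1² + 6.6² + 2·[23.1·5.1·0.41 + 23.1·6.6·0.35 + 5.1·6.6·0.66] = 603.18 + 247.757 = 850.937.
Because errors are independent across components, Cov(Tᵢ,Tⱼ) = Cov(Xᵢ,Xⱼ); the off-diagonal part of the true-score variance is the same as above.
True-score variance = [23.1²·0.72 + 5.1²·0.83 + 6.6²·0.64] + 247.757 = 433.666 + 247.757 = 681.423.
Reliability = 681.423 / 850.937 = 0.8008.

0.8008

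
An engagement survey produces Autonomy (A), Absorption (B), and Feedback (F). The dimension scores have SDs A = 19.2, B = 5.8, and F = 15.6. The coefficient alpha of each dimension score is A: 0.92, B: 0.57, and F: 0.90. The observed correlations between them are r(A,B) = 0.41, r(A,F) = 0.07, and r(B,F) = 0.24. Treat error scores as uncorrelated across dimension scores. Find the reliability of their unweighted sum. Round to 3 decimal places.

Var(A+B+F) = 19.2² + 5.8² + 15.6² + 2·[19.2·5.8·0.41 + 19.2·15.6·0.07 + 5.8·15.6·0.24] = 645.64 + 176.678 = 822.318.
Because errors are independent across components, Cov(Tᵢ,Tⱼ) = Cov(Xᵢ,Xⱼ); the off-diagonal part of the true-score variance is the same as above.
True-score variance = [19.2²·0.92 + 5.8²·0.57 + 15.6²·0.90] + 176.678 = 577.348 + 176.678 = 754.026.
Reliability = 754.026 / 822.318 = 0.917.

0.917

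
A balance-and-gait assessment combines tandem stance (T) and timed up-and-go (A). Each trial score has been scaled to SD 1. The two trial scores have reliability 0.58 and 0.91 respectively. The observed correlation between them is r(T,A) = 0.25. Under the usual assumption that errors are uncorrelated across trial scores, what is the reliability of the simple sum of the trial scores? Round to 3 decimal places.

0.796

Var(T+A) = 2 + 2·[0.25] = 2 + 0.5 = 2.5.
With uncorrelated errors the cross-covariances are all true-score covariance, so they carry over unchanged; only the diagonal terms shrink to ρᵢσᵢ².
True-score variance = [0.58 + 0.91] + 0.5 = 1.49 + 0.5 = 1.99.
Reliability = 1.99 / 2.5 = 0.796.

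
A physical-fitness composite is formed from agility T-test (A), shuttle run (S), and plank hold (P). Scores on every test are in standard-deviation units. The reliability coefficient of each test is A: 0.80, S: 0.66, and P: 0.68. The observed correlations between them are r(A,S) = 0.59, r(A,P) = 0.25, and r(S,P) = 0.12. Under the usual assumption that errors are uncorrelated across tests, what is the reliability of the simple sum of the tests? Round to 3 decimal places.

0.825

Var(A+S+P) = 3 + 2·[0.59 + 0.25 + 0.12] = 3 + 1.92 = 4.92.
Because errors are independent across components, Cov(Tᵢ,Tⱼ) = Cov(Xᵢ,Xⱼ); the off-diagonal part of the true-score variance is the same as above.
True-score variance = [0.80 + 0.66 + 0.68] + 1.92 = 2.14 + 1.92 = 4.06.
Reliability = 4.06 / 4.92 = 0.825.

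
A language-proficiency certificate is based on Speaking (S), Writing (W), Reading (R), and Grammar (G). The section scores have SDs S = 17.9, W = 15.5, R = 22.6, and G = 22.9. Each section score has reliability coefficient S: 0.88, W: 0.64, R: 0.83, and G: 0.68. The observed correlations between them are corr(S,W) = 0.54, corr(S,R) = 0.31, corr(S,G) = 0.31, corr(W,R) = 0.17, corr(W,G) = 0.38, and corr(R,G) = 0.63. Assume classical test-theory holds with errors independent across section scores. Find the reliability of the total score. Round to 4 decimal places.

0.8897

Var(S+W+R+G) = 17.9² + 15.5² + 22.6² + 22.9² + 2·[17.9·15.5·0.54 + 17.9·22.6·0.31 + 17.9·22.9·0.31 + 15.5·22.6·0.17 + 15.5·22.9·0.38 + 22.6·22.9·0.63] = 1595.83 + 1845.57 = 3441.4.
Because errors are independent across components, Cov(Tᵢ,Tⱼ) = Cov(Xᵢ,Xⱼ); the off-diagonal part of the true-score variance is the same as above.
True-score variance = [17.9²·0.88 + 15.5²·0.64 + 22.6²·0.83 + 22.9²·0.68] + 1845.57 = 1216.25 + 1845.57 = 3061.82.
Reliability = 3061.82 / 3441.4 = 0.8897.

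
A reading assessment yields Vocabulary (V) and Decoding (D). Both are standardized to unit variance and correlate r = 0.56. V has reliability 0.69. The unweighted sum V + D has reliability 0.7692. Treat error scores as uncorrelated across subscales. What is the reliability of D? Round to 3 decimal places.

0.590

Var(V+D) = 2 + 2·0.56 = 3.120.
True-score variance = ρ_V + ρ_D + 2·0.56, so 0.7692 = (0.69 + ρ_D + 1.12) / 3.120.
ρ_D = 0.7692·3.120 − 0.69 − 1.12 = 0.590.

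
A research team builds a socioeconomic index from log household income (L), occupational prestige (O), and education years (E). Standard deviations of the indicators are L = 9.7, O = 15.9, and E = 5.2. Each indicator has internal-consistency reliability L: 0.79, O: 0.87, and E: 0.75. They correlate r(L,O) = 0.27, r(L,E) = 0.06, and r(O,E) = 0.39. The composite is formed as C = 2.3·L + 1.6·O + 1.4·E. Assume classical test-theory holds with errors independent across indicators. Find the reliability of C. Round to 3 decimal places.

Var(C) = 2.3²·9.7² + 1.6²·15.9² + 1.4²·5.2² + 2·[3.68·9.7·15.9·0.27 + 3.22·9.7·5.2·0.06 + 2.24·15.9·5.2·0.39] = 1197.93 + 470.434 = 1668.36.
Under uncorrelated errors the observed covariances equal the true-score covariances, so only the own-variance terms attenuate.
True-score variance = [2.3²·9.7²·0.79 + 1.6²·15.9²·0.87 + 1.4²·5.2²·0.75] + 470.434 = 996.019 + 470.434 = 1466.45.
Reliability = 1466.45 / 1668.36 = 0.879.

0.879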